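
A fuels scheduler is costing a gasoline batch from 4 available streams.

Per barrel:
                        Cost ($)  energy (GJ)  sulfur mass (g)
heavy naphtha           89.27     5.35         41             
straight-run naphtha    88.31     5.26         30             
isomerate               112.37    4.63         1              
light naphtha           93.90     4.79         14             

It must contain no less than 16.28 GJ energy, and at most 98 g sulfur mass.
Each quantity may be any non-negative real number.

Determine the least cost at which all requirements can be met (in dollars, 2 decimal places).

$273.05

Let x1 = barrels of heavy naphtha, x2 = barrels of straight-run naphtha, x3 = barrels of isomerate, x4 = barrels of light naphtha.
Minimize 89.27x1 + 88.31x2 + 112.37x3 + 93.9x4 subject to:
  5.35x1 + 5.26x2 + 4.63x3 + 4.79x4 ≥ 16.28   (energy)
  41x1 + 30x2 + 1x3 + 14x4 ≤ 98   (sulfur mass)
  x1, x2, x3, x4 ≥ 0.
The optimal basis is {heavy naphtha, straight-run naphtha}; isomerate, light naphtha drop out. There the energy and sulfur mass constraints are tight.
That vertex is x1 = 0.49094, x2 = 2.5957.
Objective = 89.27·0.49094 + 88.31·2.5957 = 273.0525.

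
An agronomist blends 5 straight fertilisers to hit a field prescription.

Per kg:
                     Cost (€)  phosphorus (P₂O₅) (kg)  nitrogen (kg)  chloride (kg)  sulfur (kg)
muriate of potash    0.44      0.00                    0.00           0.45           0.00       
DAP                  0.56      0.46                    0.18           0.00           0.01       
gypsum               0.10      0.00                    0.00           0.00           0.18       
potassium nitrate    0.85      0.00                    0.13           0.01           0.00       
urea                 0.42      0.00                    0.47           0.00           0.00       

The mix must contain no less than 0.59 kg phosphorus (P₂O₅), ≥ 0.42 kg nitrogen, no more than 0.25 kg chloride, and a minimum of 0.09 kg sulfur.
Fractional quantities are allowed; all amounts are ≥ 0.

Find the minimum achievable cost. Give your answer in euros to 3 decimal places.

€0.930

Let x1 = kg of muriate of potash, x2 = kg of DAP, x3 = kg of gypsum, x4 = kg of potassium nitrate, x5 = kg of urea.
Minimise 0.44x1 + 0.56x2 + 0.1x3 + 0.85x4 + 0.42x5 subject to:
  0.46x2 ≥ 0.59   (phosphorus (P₂O₅))
  0.18x2 + 0.13x4 + 0.47x5 ≥ 0.42   (nitrogen)
  0.45x1 + 0.01x4 ≤ 0.25   (chloride)
  0.01x2 + 0.18x3 ≥ 0.09   (sulfur)
  x1, x2, x3, x4, x5 ≥ 0.
The cheapest feasible vertex uses only DAP, gypsum, urea; muriate of potash, potassium nitrate are not used. The phosphorus (P₂O₅), nitrogen, sulfur requirements are met with equality.
That vertex is x2 = 1.283, x3 = 0.4287, x5 = 0.4024.
Cost = 0.56·1.283 + 0.1·0.4287 + 0.42·0.4024 = 0.93036.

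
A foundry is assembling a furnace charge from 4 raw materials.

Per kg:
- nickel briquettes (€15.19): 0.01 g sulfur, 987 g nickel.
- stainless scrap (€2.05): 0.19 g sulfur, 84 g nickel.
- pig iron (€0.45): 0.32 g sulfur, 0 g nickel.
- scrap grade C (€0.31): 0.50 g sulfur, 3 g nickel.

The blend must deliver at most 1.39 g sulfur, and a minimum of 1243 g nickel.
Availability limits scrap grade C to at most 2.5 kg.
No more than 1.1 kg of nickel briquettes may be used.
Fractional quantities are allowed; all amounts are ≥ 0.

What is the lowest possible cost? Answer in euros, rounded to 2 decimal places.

€20.55

Let x1 = kg of nickel briquettes, x2 = kg of stainless scrap, x3 = kg of pig iron, x4 = kg of scrap grade C.
min 15.19x1 + 2.05x2 + 0.45x3 + 0.31x4 subject to:
  0.01x1 + 0.19x2 + 0.32x3 + 0.5x4 ≤ 1.39   (sulfur)
  987x1 + 84x2 + 3x4 ≥ 1243   (nickel)
  x4 ≤ 2.5
  x1 ≤ 1.1
  x1, x2, x3, x4 ≥ 0.
The cheapest feasible vertex uses only nickel briquettes, stainless scrap; pig iron, scrap grade C are not used. The nickel and the nickel briquettes cap requirements are met with equality.
That vertex is x1 = 1.1, x2 = 1.873.
Objective = 15.19·1.1 + 2.05·1.873 = 20.5487.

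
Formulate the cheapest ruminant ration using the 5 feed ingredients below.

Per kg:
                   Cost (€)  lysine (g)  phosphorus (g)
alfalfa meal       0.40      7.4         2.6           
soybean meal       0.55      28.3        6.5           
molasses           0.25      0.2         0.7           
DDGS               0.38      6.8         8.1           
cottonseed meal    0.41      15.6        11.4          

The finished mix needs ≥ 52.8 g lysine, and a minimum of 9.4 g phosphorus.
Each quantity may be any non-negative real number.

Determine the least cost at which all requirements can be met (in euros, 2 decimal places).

€1.03

This is a linear program. Let x1 = kg of alfalfa meal, x2 = kg of soybean meal, x3 = kg of molasses, x4 = kg of DDGS, x5 = kg of cottonseed meal.
min 0.4x1 + 0.55x2 + 0.25x3 + 0.38x4 + 0.41x5 subject to:
  7.4x1 + 28.3x2 + 0.2x3 + 6.8x4 + 15.6x5 ≥ 52.8   (lysine)
  2.6x1 + 6.5x2 + 0.7x3 + 8.1x4 + 11.4x5 ≥ 9.4   (phosphorus)
  x1, x2, x3, x4, x5 ≥ 0.
The cheapest feasible vertex uses only soybean meal; alfalfa meal, molasses, DDGS, cottonseed meal are not used. Binding constraint: lysine.
Solving gives x2 = 1.866.
Cost = 0.55·1.866 = 1.0263.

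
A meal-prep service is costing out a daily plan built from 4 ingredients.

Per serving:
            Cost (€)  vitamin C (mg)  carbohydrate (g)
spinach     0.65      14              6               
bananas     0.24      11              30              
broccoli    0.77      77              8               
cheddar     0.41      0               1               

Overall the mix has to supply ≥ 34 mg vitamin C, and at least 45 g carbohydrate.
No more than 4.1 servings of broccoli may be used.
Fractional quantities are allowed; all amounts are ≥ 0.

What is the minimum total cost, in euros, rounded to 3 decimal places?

Let x1 = servings of spinach, x2 = servings of bananas, x3 = servings of broccoli, x4 = servings of cheddar.
Minimize 0.65x1 + 0.24x2 + 0.77x3 + 0.41x4 s.t.:
  14x1 + 11x2 + 77x3 ≥ 34   (vitamin C)
  6x1 + 30x2 + 8x3 + 1x4 ≥ 45   (carbohydrate)
  x3 ≤ 4.1
  x1, x2, x3, x4 ≥ 0.
The optimal basis is {bananas, broccoli}; spinach, cheddar drop out. There the vitamin C and carbohydrate constraints are tight.
That vertex is x2 = 1.437, x3 = 0.2363.
Total cost: 0.24·1.437 + 0.77·0.2363 = 0.52683.

€0.527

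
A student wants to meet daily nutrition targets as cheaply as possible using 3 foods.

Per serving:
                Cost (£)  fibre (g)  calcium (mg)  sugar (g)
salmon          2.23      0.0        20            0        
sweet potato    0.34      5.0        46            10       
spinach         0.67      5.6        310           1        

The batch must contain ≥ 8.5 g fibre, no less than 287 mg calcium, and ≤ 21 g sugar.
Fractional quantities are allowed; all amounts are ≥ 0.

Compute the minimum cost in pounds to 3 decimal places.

Let x1 = servings of salmon, x2 = servings of sweet potato, x3 = servings of spinach.
Minimize 2.23x1 + 0.34x2 + 0.67x3 s.t.:
  5x2 + 5.6x3 ≥ 8.5   (fibre)
  20x1 + 46x2 + 310x3 ≥ 287   (calcium)
  10x2 + 1x3 ≤ 21   (sugar)
  x1, x2, x3 ≥ 0.
At the optimum only sweet potato, spinach are positive (salmon = 0). Binding constraints: fibre and calcium.
So sweet potato = 0.7953 servings, spinach = 0.8078 servings.
Total cost: 0.34·0.7953 + 0.67·0.8078 = 0.81163.

£0.812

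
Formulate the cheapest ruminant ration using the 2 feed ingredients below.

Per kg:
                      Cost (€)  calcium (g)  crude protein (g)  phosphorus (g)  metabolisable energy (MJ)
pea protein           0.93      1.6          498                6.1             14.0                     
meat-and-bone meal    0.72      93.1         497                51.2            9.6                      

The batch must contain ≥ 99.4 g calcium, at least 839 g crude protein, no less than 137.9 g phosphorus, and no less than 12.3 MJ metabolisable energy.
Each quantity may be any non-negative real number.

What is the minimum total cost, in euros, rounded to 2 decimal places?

€1.94

Treat it as an LP. Let x1 = kg of pea protein, x2 = kg of meat-and-bone meal.
Minimize 0.93x1 + 0.72x2 s.t.:
  1.6x1 + 93.1x2 ≥ 99.4   (calcium)
  498x1 + 497x2 ≥ 839   (crude protein)
  6.1x1 + 51.2x2 ≥ 137.9   (phosphorus)
  14x1 + 9.6x2 ≥ 12.3   (metabolisable energy)
  x1, x2 ≥ 0.
The optimal basis is {meat-and-bone meal}; pea protein drops out. The phosphorus requirement is met with equality.
Optimal quantities: meat-and-bone meal = 2.693 kg.
Hence cost = 0.72·2.693 = €1.9390.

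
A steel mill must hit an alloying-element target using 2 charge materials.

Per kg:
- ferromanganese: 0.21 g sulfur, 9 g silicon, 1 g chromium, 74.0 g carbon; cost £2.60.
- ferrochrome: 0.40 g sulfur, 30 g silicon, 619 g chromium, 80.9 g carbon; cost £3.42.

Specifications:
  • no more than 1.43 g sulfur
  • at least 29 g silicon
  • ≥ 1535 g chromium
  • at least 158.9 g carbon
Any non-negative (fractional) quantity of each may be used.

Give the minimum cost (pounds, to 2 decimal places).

Treat it as an LP. Let x1 = kg of ferromanganese, x2 = kg of ferrochrome.
Minimise 2.6x1 + 3.42x2 s.t.:
  0.21x1 + 0.4x2 ≤ 1.43   (sulfur)
  9x1 + 30x2 ≥ 29   (silicon)
  1x1 + 619x2 ≥ 1535   (chromium)
  74x1 + 80.9x2 ≥ 158.9   (carbon)
  x1, x2 ≥ 0.
At the optimum only ferrochrome is positive (ferromanganese = 0). The chromium requirement is met with equality.
Solving gives x2 = 2.48.
Objective = 3.42·2.48 = 8.4816.

£8.48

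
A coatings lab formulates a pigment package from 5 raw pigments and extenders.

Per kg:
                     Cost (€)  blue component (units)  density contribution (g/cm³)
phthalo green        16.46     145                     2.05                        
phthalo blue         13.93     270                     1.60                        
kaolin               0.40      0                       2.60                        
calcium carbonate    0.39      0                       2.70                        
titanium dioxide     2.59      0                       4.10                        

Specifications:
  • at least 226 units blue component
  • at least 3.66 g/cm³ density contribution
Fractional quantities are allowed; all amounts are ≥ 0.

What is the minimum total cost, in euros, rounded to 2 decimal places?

€12.00

This is a linear program. Let x1 = kg of phthalo green, x2 = kg of phthalo blue, x3 = kg of kaolin, x4 = kg of calcium carbonate, x5 = kg of titanium dioxide.
Minimize 16.46x1 + 13.93x2 + 0.4x3 + 0.39x4 + 2.59x5 subject to:
  145x1 + 270x2 ≥ 226   (blue component)
  2.05x1 + 1.6x2 + 2.6x3 + 2.7x4 + 4.1x5 ≥ 3.66   (density contribution)
  x1, x2, x3, x4, x5 ≥ 0.
The cheapest feasible vertex uses only phthalo blue, calcium carbonate; phthalo green, kaolin, titanium dioxide are not used. The blue component and density contribution requirements are met with equality.
Optimal quantities: phthalo blue = 0.83704 kg, calcium carbonate = 0.85953 kg.
Hence cost = 13.93·0.83704 + 0.39·0.85953 = €11.9952.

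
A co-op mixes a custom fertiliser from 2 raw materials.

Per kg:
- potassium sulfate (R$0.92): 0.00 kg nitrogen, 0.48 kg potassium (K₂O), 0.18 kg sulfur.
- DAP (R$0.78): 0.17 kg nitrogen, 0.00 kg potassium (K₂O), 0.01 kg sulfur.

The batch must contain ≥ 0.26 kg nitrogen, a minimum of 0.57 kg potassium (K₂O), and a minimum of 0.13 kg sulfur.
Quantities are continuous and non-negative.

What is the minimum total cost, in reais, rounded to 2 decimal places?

This is a linear program. Let x1 = kg of potassium sulfate, x2 = kg of DAP.
min 0.92x1 + 0.78x2 subject to:
  0.17x2 ≥ 0.26   (nitrogen)
  0.48x1 ≥ 0.57   (potassium (K₂O))
  0.18x1 + 0.01x2 ≥ 0.13   (sulfur)
  x1, x2 ≥ 0.
Both inputs are positive at the optimum. Binding constraints: nitrogen and potassium (K₂O).
That vertex is x1 = 1.188, x2 = 1.529.
Hence cost = 0.92·1.188 + 0.78·1.529 = R$2.2856.

R$2.29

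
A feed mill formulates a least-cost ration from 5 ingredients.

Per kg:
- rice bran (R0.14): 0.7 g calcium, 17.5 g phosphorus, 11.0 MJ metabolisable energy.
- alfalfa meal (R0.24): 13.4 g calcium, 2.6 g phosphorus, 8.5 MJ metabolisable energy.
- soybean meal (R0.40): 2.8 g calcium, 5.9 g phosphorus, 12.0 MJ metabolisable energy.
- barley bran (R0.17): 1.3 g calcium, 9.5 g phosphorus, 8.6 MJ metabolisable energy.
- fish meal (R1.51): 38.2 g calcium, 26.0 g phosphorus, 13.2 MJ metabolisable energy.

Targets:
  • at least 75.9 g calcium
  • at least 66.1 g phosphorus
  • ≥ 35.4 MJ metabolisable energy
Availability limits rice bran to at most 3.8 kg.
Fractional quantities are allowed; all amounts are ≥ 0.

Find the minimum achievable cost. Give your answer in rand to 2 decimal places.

This is a linear program. Let x1 = kg of rice bran, x2 = kg of alfalfa meal, x3 = kg of soybean meal, x4 = kg of barley bran, x5 = kg of fish meal.
Minimize 0.14x1 + 0.24x2 + 0.4x3 + 0.17x4 + 1.51x5 s.t.:
  0.7x1 + 13.4x2 + 2.8x3 + 1.3x4 + 38.2x5 ≥ 75.9   (calcium)
  17.5x1 + 2.6x2 + 5.9x3 + 9.5x4 + 26x5 ≥ 66.1   (phosphorus)
  11x1 + 8.5x2 + 12x3 + 8.6x4 + 13.2x5 ≥ 35.4   (metabolisable energy)
  x1 ≤ 3.8
  x1, x2, x3, x4, x5 ≥ 0.
The optimal basis is {rice bran, alfalfa meal}; soybean meal, barley bran, fish meal drop out. There the calcium and phosphorus constraints are tight.
Optimal quantities: rice bran = 2.959 kg, alfalfa meal = 5.51 kg.
Cost = 0.14·2.959 + 0.24·5.51 = 1.7367.

R1.74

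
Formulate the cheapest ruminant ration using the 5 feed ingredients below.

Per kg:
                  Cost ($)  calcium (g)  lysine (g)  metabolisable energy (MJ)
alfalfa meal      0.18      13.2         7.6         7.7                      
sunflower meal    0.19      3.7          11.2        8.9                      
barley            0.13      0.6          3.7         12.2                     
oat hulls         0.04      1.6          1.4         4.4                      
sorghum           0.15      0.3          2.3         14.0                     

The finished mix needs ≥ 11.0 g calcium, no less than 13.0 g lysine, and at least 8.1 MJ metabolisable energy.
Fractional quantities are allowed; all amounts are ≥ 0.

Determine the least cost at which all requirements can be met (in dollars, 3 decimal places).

This is a linear program. Let x1 = kg of alfalfa meal, x2 = kg of sunflower meal, x3 = kg of barley, x4 = kg of oat hulls, x5 = kg of sorghum.
Minimise 0.18x1 + 0.19x2 + 0.13x3 + 0.04x4 + 0.15x5 with:
  13.2x1 + 3.7x2 + 0.6x3 + 1.6x4 + 0.3x5 ≥ 11   (calcium)
  7.6x1 + 11.2x2 + 3.7x3 + 1.4x4 + 2.3x5 ≥ 13   (lysine)
  7.7x1 + 8.9x2 + 12.2x3 + 4.4x4 + 14x5 ≥ 8.1   (metabolisable energy)
  x1, x2, x3, x4, x5 ≥ 0.
The cheapest feasible vertex uses only alfalfa meal, sunflower meal; barley, oat hulls, sorghum are not used. Binding constraints: calcium and lysine.
That vertex is x1 = 0.6273, x2 = 0.735.
Hence cost = 0.18·0.6273 + 0.19·0.735 = $0.25256.

$0.253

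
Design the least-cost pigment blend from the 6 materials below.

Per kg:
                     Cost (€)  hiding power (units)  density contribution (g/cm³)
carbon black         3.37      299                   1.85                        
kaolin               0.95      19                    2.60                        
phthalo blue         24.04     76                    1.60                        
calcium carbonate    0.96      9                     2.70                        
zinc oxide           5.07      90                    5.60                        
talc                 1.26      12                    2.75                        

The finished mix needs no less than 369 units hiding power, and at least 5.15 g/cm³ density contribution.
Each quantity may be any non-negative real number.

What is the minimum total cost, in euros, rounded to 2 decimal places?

This is a linear program. Let x1 = kg of carbon black, x2 = kg of kaolin, x3 = kg of phthalo blue, x4 = kg of calcium carbonate, x5 = kg of zinc oxide, x6 = kg of talc.
min 3.37x1 + 0.95x2 + 24.04x3 + 0.96x4 + 5.07x5 + 1.26x6 subject to:
  299x1 + 19x2 + 76x3 + 9x4 + 90x5 + 12x6 ≥ 369   (hiding power)
  1.85x1 + 2.6x2 + 1.6x3 + 2.7x4 + 5.6x5 + 2.75x6 ≥ 5.15   (density contribution)
  x1, x2, x3, x4, x5, x6 ≥ 0.
At the optimum only carbon black, kaolin are positive (phthalo blue, calcium carbonate, zinc oxide, talc = 0). Binding constraints: hiding power and density contribution.
Solving gives x1 = 1.161, x2 = 1.155.
Objective = 3.37·1.161 + 0.95·1.155 = 5.0098.

€5.01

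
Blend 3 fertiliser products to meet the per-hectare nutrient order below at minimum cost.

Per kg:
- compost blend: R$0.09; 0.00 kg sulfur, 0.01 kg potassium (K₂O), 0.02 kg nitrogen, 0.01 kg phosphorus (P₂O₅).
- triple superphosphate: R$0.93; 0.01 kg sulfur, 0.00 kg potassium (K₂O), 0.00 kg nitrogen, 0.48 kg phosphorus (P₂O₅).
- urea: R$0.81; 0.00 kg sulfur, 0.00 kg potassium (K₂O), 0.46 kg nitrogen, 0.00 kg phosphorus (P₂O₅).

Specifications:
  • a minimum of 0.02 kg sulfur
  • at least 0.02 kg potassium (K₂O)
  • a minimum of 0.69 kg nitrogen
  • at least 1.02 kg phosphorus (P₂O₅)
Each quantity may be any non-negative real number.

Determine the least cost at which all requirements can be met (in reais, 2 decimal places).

R$3.26

Let x1 = kg of compost blend, x2 = kg of triple superphosphate, x3 = kg of urea.
Minimise 0.09x1 + 0.93x2 + 0.81x3 s.t.:
  0.01x2 ≥ 0.02   (sulfur)
  0.01x1 ≥ 0.02   (potassium (K₂O))
  0.02x1 + 0.46x3 ≥ 0.69   (nitrogen)
  0.01x1 + 0.48x2 ≥ 1.02   (phosphorus (P₂O₅))
  x1, x2, x3 ≥ 0.
The optimal mix uses every input. The potassium (K₂O), nitrogen, phosphorus (P₂O₅) requirements are met with equality.
So compost blend = 2 kg, triple superphosphate = 2.083 kg, urea = 1.413 kg.
Objective = 0.09·2 + 0.93·2.083 + 0.81·1.413 = 3.2617.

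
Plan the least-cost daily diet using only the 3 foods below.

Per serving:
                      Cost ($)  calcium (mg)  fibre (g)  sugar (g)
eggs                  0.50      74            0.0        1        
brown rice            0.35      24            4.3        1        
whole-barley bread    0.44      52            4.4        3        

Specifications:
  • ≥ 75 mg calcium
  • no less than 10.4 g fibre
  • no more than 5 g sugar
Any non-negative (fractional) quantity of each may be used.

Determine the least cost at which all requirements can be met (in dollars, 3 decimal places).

$0.897

This is a linear program. Let x1 = servings of eggs, x2 = servings of brown rice, x3 = servings of whole-barley bread.
min 0.5x1 + 0.35x2 + 0.44x3 with:
  74x1 + 24x2 + 52x3 ≥ 75   (calcium)
  4.3x2 + 4.4x3 ≥ 10.4   (fibre)
  1x1 + 1x2 + 3x3 ≤ 5   (sugar)
  x1, x2, x3 ≥ 0.
At the optimum only brown rice, whole-barley bread are positive (eggs = 0). Binding constraints: calcium and fibre.
Optimal quantities: brown rice = 1.786 servings, whole-barley bread = 0.6178 servings.
Hence cost = 0.35·1.786 + 0.44·0.6178 = $0.89693.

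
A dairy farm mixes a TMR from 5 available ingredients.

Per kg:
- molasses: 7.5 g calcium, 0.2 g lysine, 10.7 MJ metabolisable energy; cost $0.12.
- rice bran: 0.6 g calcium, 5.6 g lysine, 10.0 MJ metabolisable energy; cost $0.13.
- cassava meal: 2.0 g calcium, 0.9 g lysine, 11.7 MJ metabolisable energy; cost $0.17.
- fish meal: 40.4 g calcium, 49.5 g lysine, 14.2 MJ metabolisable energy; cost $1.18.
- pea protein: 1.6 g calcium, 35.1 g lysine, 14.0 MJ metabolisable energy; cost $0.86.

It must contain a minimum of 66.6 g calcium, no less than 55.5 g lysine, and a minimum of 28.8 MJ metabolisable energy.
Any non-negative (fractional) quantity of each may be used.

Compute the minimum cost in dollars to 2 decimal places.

$1.66

Let x1 = kg of molasses, x2 = kg of rice bran, x3 = kg of cassava meal, x4 = kg of fish meal, x5 = kg of pea protein.
min 0.12x1 + 0.13x2 + 0.17x3 + 1.18x4 + 0.86x5 subject to:
  7.5x1 + 0.6x2 + 2x3 + 40.4x4 + 1.6x5 ≥ 66.6   (calcium)
  0.2x1 + 5.6x2 + 0.9x3 + 49.5x4 + 35.1x5 ≥ 55.5   (lysine)
  10.7x1 + 10x2 + 11.7x3 + 14.2x4 + 14x5 ≥ 28.8   (metabolisable energy)
  x1, x2, x3, x4, x5 ≥ 0.
The optimal basis is {molasses, fish meal}; rice bran, cassava meal, pea protein drop out. The calcium and lysine requirements are met with equality.
Optimal quantities: molasses = 2.904 kg, fish meal = 1.109 kg.
Hence cost = 0.12·2.904 + 1.18·1.109 = $1.6571.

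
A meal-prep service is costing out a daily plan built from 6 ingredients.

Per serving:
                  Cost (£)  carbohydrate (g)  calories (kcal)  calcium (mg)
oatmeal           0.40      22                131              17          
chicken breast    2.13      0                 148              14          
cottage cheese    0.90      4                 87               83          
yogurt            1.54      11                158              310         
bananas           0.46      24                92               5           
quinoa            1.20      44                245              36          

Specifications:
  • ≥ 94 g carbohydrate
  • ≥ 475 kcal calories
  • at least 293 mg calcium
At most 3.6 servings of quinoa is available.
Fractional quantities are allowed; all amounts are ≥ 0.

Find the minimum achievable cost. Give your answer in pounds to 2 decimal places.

Let x1 = servings of oatmeal, x2 = servings of chicken breast, x3 = servings of cottage cheese, x4 = servings of yogurt, x5 = servings of bananas, x6 = servings of quinoa.
Minimise 0.4x1 + 2.13x2 + 0.9x3 + 1.54x4 + 0.46x5 + 1.2x6 with:
  22x1 + 4x3 + 11x4 + 24x5 + 44x6 ≥ 94   (carbohydrate)
  131x1 + 148x2 + 87x3 + 158x4 + 92x5 + 245x6 ≥ 475   (calories)
  17x1 + 14x2 + 83x3 + 310x4 + 5x5 + 36x6 ≥ 293   (calcium)
  x6 ≤ 3.6
  x1, x2, x3, x4, x5, x6 ≥ 0.
The optimal basis is {oatmeal, yogurt}; chicken breast, cottage cheese, bananas, quinoa drop out. There the carbohydrate and calcium constraints are tight.
Solving gives x1 = 3.907, x4 = 0.7309.
Hence cost = 0.4·3.907 + 1.54·0.7309 = £2.6884.

£2.69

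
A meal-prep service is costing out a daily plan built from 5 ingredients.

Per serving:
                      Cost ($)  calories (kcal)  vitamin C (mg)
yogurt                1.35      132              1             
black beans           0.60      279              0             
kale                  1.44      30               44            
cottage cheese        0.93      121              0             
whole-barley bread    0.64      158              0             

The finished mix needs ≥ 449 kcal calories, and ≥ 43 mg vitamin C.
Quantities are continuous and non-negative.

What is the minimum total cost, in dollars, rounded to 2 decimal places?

Set it up as a linear program. Let x1 = servings of yogurt, x2 = servings of black beans, x3 = servings of kale, x4 = servings of cottage cheese, x5 = servings of whole-barley bread.
Minimize 1.35x1 + 0.6x2 + 1.44x3 + 0.93x4 + 0.64x5 subject to:
  132x1 + 279x2 + 30x3 + 121x4 + 158x5 ≥ 449   (calories)
  1x1 + 44x3 ≥ 43   (vitamin C)
  x1, x2, x3, x4, x5 ≥ 0.
At the optimum only black beans, kale are positive (yogurt, cottage cheese, whole-barley bread = 0). There the calories and vitamin C constraints are tight.
That vertex is x2 = 1.504, x3 = 0.9773.
Total cost: 0.6·1.504 + 1.44·0.9773 = 2.3097.

$2.31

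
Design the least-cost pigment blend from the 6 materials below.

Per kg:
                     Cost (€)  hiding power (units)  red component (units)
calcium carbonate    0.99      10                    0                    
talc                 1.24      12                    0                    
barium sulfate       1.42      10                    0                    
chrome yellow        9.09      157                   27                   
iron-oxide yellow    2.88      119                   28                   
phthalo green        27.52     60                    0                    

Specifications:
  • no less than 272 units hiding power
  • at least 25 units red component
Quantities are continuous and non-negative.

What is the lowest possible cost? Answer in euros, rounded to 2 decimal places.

€6.58

Let x1 = kg of calcium carbonate, x2 = kg of talc, x3 = kg of barium sulfate, x4 = kg of chrome yellow, x5 = kg of iron-oxide yellow, x6 = kg of phthalo green.
Minimize 0.99x1 + 1.24x2 + 1.42x3 + 9.09x4 + 2.88x5 + 27.52x6 subject to:
  10x1 + 12x2 + 10x3 + 157x4 + 119x5 + 60x6 ≥ 272   (hiding power)
  27x4 + 28x5 ≥ 25   (red component)
  x1, x2, x3, x4, x5, x6 ≥ 0.
The minimum-cost mix takes nothing from calcium carbonate, talc, barium sulfate, chrome yellow, phthalo green — only iron-oxide yellow. The hiding power requirement is met with equality.
Optimal quantities: iron-oxide yellow = 2.286 kg.
Objective = 2.88·2.286 = 6.5837.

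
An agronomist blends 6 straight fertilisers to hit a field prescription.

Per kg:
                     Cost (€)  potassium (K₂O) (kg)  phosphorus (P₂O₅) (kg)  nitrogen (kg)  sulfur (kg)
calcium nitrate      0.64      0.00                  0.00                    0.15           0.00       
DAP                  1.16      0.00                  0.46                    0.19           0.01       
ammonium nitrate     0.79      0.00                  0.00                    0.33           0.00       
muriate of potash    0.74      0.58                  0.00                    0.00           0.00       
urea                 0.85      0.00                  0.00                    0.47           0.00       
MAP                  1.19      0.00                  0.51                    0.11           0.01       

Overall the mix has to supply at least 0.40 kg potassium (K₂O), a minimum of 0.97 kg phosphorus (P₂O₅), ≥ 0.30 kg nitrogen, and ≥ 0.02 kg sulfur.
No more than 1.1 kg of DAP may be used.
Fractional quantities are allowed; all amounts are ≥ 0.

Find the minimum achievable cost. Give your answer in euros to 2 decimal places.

€2.86

Treat it as an LP. Let x1 = kg of calcium nitrate, x2 = kg of DAP, x3 = kg of ammonium nitrate, x4 = kg of muriate of potash, x5 = kg of urea, x6 = kg of MAP.
Minimize 0.64x1 + 1.16x2 + 0.79x3 + 0.74x4 + 0.85x5 + 1.19x6 with:
  0.58x4 ≥ 0.4   (potassium (K₂O))
  0.46x2 + 0.51x6 ≥ 0.97   (phosphorus (P₂O₅))
  0.15x1 + 0.19x2 + 0.33x3 + 0.47x5 + 0.11x6 ≥ 0.3   (nitrogen)
  0.01x2 + 0.01x6 ≥ 0.02   (sulfur)
  x2 ≤ 1.1
  x1, x2, x3, x4, x5, x6 ≥ 0.
The optimal basis is {DAP, muriate of potash, MAP}; calcium nitrate, ammonium nitrate, urea drop out. Binding constraints: potassium (K₂O), phosphorus (P₂O₅), nitrogen, sulfur.
That vertex is x2 = 1, x4 = 0.6897, x6 = 1.
Total cost: 1.16·1 + 0.74·0.6897 + 1.19·1 = 2.8604.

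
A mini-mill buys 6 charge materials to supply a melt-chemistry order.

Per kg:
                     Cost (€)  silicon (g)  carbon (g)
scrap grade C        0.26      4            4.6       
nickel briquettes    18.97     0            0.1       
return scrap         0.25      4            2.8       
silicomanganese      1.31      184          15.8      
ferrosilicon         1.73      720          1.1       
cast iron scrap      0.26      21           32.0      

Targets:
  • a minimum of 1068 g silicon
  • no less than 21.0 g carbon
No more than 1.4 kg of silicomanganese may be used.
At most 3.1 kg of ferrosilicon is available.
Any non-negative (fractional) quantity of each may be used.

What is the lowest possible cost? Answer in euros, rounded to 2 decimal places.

€2.69

This is a linear program. Let x1 = kg of scrap grade C, x2 = kg of nickel briquettes, x3 = kg of return scrap, x4 = kg of silicomanganese, x5 = kg of ferrosilicon, x6 = kg of cast iron scrap.
Minimize 0.26x1 + 18.97x2 + 0.25x3 + 1.31x4 + 1.73x5 + 0.26x6 subject to:
  4x1 + 4x3 + 184x4 + 720x5 + 21x6 ≥ 1068   (silicon)
  4.6x1 + 0.1x2 + 2.8x3 + 15.8x4 + 1.1x5 + 32x6 ≥ 21   (carbon)
  x4 ≤ 1.4
  x5 ≤ 3.1
  x1, x2, x3, x4, x5, x6 ≥ 0.
The minimum-cost mix takes nothing from scrap grade C, nickel briquettes, return scrap, silicomanganese — only ferrosilicon, cast iron scrap. The silicon and carbon requirements are met with equality.
That vertex is x5 = 1.466, x6 = 0.6059.
Objective = 1.73·1.466 + 0.26·0.6059 = 2.6937.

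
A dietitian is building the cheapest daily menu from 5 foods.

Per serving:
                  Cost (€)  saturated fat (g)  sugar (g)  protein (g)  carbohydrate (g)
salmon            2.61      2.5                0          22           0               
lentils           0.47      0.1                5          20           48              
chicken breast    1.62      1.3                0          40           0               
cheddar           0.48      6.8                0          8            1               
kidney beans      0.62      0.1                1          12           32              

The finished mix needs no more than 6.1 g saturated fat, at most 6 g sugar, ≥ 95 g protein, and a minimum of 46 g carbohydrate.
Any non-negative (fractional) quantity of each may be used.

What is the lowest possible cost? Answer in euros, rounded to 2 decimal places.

Treat it as an LP. Let x1 = servings of salmon, x2 = servings of lentils, x3 = servings of chicken breast, x4 = servings of cheddar, x5 = servings of kidney beans.
Minimise 2.61x1 + 0.47x2 + 1.62x3 + 0.48x4 + 0.62x5 s.t.:
  2.5x1 + 0.1x2 + 1.3x3 + 6.8x4 + 0.1x5 ≤ 6.1   (saturated fat)
  5x2 + 1x5 ≤ 6   (sugar)
  22x1 + 20x2 + 40x3 + 8x4 + 12x5 ≥ 95   (protein)
  48x2 + 1x4 + 32x5 ≥ 46   (carbohydrate)
  x1, x2, x3, x4, x5 ≥ 0.
The cheapest feasible vertex uses only lentils, chicken breast; salmon, cheddar, kidney beans are not used. Binding constraints: sugar and protein.
So lentils = 1.2 servings, chicken breast = 1.775 servings.
Cost = 0.47·1.2 + 1.62·1.775 = 3.4395.

€3.44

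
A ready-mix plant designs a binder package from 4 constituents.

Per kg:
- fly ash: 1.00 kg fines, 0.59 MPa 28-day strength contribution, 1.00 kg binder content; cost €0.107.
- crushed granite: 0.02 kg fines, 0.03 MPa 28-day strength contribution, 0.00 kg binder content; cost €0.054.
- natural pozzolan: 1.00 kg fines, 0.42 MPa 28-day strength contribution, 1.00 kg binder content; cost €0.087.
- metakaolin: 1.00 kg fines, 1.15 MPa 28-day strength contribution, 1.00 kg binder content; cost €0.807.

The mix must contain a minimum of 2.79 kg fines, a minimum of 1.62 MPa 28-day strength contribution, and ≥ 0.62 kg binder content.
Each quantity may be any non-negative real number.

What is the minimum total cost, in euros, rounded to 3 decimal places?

Let x1 = kg of fly ash, x2 = kg of crushed granite, x3 = kg of natural pozzolan, x4 = kg of metakaolin.
Minimize 0.107x1 + 0.054x2 + 0.087x3 + 0.807x4 s.t.:
  1x1 + 0.02x2 + 1x3 + 1x4 ≥ 2.79   (fines)
  0.59x1 + 0.03x2 + 0.42x3 + 1.15x4 ≥ 1.62   (28-day strength contribution)
  1x1 + 1x3 + 1x4 ≥ 0.62   (binder content)
  x1, x2, x3, x4 ≥ 0.
The cheapest feasible vertex uses only fly ash, natural pozzolan; crushed granite, metakaolin are not used. There the fines and 28-day strength contribution constraints are tight.
So fly ash = 2.636 kg, natural pozzolan = 0.1535 kg.
Hence cost = 0.107·2.636 + 0.087·0.1535 = €0.29541.

€0.295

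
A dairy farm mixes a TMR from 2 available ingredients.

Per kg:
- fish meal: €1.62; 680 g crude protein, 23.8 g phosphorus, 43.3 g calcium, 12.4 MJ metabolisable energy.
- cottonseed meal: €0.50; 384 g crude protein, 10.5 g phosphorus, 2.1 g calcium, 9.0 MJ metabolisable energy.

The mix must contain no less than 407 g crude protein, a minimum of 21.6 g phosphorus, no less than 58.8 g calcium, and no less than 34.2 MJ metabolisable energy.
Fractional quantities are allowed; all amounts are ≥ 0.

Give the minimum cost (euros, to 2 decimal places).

Set it up as a linear program. Let x1 = kg of fish meal, x2 = kg of cottonseed meal.
Minimize 1.62x1 + 0.5x2 with:
  680x1 + 384x2 ≥ 407   (crude protein)
  23.8x1 + 10.5x2 ≥ 21.6   (phosphorus)
  43.3x1 + 2.1x2 ≥ 58.8   (calcium)
  12.4x1 + 9x2 ≥ 34.2   (metabolisable energy)
  x1, x2 ≥ 0.
Both inputs are positive at the optimum. There the calcium and metabolisable energy constraints are tight.
That vertex is x1 = 1.258, x2 = 2.067.
Total cost: 1.62·1.258 + 0.5·2.067 = 3.0715.

€3.07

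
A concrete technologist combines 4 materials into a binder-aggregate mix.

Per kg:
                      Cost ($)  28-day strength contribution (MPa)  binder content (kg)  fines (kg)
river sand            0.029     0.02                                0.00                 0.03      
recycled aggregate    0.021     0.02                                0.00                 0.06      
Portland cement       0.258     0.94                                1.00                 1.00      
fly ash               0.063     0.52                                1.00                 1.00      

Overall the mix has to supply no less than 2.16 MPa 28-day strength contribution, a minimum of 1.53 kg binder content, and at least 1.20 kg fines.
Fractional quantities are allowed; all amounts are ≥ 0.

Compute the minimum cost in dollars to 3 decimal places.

$0.262

Let x1 = kg of river sand, x2 = kg of recycled aggregate, x3 = kg of Portland cement, x4 = kg of fly ash.
Minimize 0.029x1 + 0.021x2 + 0.258x3 + 0.063x4 s.t.:
  0.02x1 + 0.02x2 + 0.94x3 + 0.52x4 ≥ 2.16   (28-day strength contribution)
  1x3 + 1x4 ≥ 1.53   (binder content)
  0.03x1 + 0.06x2 + 1x3 + 1x4 ≥ 1.2   (fines)
  x1, x2, x3, x4 ≥ 0.
The optimal basis is {fly ash}; river sand, recycled aggregate, Portland cement drop out. There the 28-day strength contribution constraint is tight.
That vertex is x4 = 4.154.
Total cost: 0.063·4.154 = 0.26170.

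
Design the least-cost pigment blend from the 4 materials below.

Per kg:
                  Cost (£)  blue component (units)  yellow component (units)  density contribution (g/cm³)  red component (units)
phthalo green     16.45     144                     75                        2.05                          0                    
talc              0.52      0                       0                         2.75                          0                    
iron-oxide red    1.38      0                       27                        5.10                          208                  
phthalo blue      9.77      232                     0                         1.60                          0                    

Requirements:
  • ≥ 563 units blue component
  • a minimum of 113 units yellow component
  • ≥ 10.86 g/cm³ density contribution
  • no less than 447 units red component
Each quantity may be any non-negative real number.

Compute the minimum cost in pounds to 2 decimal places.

Let x1 = kg of phthalo green, x2 = kg of talc, x3 = kg of iron-oxide red, x4 = kg of phthalo blue.
Minimize 16.45x1 + 0.52x2 + 1.38x3 + 9.77x4 subject to:
  144x1 + 232x4 ≥ 563   (blue component)
  75x1 + 27x3 ≥ 113   (yellow component)
  2.05x1 + 2.75x2 + 5.1x3 + 1.6x4 ≥ 10.86   (density contribution)
  208x3 ≥ 447   (red component)
  x1, x2, x3, x4 ≥ 0.
The minimum-cost mix takes nothing from phthalo green, talc — only iron-oxide red, phthalo blue. There the blue component and yellow component constraints are tight.
Optimal quantities: iron-oxide red = 4.1852 kg, phthalo blue = 2.4267 kg.
Cost = 1.38·4.1852 + 9.77·2.4267 = 29.4844.

£29.48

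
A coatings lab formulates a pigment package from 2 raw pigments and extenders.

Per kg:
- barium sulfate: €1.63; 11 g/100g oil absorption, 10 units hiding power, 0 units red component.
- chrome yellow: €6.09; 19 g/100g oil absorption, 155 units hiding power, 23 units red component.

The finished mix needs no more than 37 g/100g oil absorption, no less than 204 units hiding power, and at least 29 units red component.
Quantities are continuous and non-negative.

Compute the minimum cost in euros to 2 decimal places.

Let x1 = kg of barium sulfate, x2 = kg of chrome yellow.
min 1.63x1 + 6.09x2 s.t.:
  11x1 + 19x2 ≤ 37   (oil absorption)
  10x1 + 155x2 ≥ 204   (hiding power)
  23x2 ≥ 29   (red component)
  x1, x2 ≥ 0.
At the optimum only chrome yellow is positive (barium sulfate = 0). Binding constraint: hiding power.
Solving gives x2 = 1.3161.
Hence cost = 6.09·1.3161 = €8.01505.

€8.02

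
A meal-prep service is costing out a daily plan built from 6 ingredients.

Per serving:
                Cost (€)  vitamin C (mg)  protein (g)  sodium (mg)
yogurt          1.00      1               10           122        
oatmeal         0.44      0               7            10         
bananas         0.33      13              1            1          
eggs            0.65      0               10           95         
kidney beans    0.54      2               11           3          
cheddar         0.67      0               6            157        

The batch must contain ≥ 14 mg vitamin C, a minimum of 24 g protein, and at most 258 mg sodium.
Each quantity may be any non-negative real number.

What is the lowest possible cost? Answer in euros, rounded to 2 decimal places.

€1.39

Set it up as a linear program. Let x1 = servings of yogurt, x2 = servings of oatmeal, x3 = servings of bananas, x4 = servings of eggs, x5 = servings of kidney beans, x6 = servings of cheddar.
Minimise 1x1 + 0.44x2 + 0.33x3 + 0.65x4 + 0.54x5 + 0.67x6 subject to:
  1x1 + 13x3 + 2x5 ≥ 14   (vitamin C)
  10x1 + 7x2 + 1x3 + 10x4 + 11x5 + 6x6 ≥ 24   (protein)
  122x1 + 10x2 + 1x3 + 95x4 + 3x5 + 157x6 ≤ 258   (sodium)
  x1, x2, x3, x4, x5, x6 ≥ 0.
At the optimum only bananas, kidney beans are positive (yogurt, oatmeal, eggs, cheddar = 0). The vitamin C and protein requirements are met with equality.
That vertex is x3 = 0.7518, x5 = 2.113.
Hence cost = 0.33·0.7518 + 0.54·2.113 = €1.3891.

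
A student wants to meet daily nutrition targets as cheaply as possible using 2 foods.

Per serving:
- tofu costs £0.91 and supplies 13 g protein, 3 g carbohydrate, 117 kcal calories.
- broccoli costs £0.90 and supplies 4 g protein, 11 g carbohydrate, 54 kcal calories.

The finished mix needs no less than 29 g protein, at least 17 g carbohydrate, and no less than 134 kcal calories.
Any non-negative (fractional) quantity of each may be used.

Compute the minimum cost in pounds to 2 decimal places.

£2.66

Let x1 = servings of tofu, x2 = servings of broccoli.
min 0.91x1 + 0.9x2 subject to:
  13x1 + 4x2 ≥ 29   (protein)
  3x1 + 11x2 ≥ 17   (carbohydrate)
  117x1 + 54x2 ≥ 134   (calories)
  x1, x2 ≥ 0.
Both inputs are positive at the optimum. The protein and carbohydrate requirements are met with equality.
Optimal quantities: tofu = 1.916 servings, broccoli = 1.023 servings.
Total cost: 0.91·1.916 + 0.9·1.023 = 2.6643.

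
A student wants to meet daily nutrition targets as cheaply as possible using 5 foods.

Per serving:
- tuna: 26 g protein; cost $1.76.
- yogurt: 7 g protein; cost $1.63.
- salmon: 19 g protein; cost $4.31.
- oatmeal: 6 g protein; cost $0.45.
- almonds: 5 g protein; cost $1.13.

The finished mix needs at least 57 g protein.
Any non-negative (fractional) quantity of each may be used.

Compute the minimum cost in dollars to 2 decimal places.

$3.86

Treat it as an LP. Let x1 = servings of tuna, x2 = servings of yogurt, x3 = servings of salmon, x4 = servings of oatmeal, x5 = servings of almonds.
min 1.76x1 + 1.63x2 + 4.31x3 + 0.45x4 + 1.13x5 subject to:
  26x1 + 7x2 + 19x3 + 6x4 + 5x5 ≥ 57   (protein)
  x1, x2, x3, x4, x5 ≥ 0.
At the optimum only tuna is positive (yogurt, salmon, oatmeal, almonds = 0). The protein requirement is met with equality.
That vertex is x1 = 2.192.
Objective = 1.76·2.192 = 3.8579.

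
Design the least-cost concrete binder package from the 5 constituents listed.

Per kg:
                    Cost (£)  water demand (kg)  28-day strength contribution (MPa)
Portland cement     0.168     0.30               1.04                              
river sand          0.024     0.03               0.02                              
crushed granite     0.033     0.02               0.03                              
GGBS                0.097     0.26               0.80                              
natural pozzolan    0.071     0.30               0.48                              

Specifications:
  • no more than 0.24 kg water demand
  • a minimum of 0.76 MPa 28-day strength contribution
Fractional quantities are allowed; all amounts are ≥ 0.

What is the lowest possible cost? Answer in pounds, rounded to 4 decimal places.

£0.0999

Set it up as a linear program. Let x1 = kg of Portland cement, x2 = kg of river sand, x3 = kg of crushed granite, x4 = kg of GGBS, x5 = kg of natural pozzolan.
Minimize 0.168x1 + 0.024x2 + 0.033x3 + 0.097x4 + 0.071x5 subject to:
  0.3x1 + 0.03x2 + 0.02x3 + 0.26x4 + 0.3x5 ≤ 0.24   (water demand)
  1.04x1 + 0.02x2 + 0.03x3 + 0.8x4 + 0.48x5 ≥ 0.76   (28-day strength contribution)
  x1, x2, x3, x4, x5 ≥ 0.
The minimum-cost mix takes nothing from river sand, crushed granite, natural pozzolan — only Portland cement, GGBS. The water demand and 28-day strength contribution requirements are met with equality.
Solving gives x1 = 0.1842, x4 = 0.7105.
Objective = 0.168·0.1842 + 0.097·0.7105 = 0.099864.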